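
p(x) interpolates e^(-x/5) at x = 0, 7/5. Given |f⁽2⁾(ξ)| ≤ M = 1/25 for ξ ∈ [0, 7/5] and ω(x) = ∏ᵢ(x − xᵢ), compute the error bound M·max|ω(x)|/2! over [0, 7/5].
49/5000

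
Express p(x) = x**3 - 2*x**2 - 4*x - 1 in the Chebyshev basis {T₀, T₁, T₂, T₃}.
(-2)T₀ + (-13/4)T₁ - T₂ + (1/4)T₃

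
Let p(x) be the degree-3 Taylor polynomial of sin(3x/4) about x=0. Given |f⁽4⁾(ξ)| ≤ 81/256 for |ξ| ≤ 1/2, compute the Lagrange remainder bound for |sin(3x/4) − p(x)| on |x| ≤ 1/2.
27/32768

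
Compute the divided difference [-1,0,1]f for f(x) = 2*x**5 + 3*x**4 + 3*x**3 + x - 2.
3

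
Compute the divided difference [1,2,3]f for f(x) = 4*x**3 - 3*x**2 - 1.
21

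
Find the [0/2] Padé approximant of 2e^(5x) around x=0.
2/(25*x**2/2 - 5*x + 1)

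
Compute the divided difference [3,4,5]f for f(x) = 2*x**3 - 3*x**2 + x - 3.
21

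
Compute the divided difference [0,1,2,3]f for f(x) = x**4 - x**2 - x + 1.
6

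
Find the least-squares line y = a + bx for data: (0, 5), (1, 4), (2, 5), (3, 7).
a = 21/5, b = 7/10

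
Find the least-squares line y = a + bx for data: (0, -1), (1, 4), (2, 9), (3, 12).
a = -3/5, b = 22/5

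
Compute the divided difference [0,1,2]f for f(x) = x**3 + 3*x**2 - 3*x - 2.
6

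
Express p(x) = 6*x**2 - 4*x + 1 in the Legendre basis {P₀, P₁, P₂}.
(3)P₀ + (-4)P₁ + (4)P₂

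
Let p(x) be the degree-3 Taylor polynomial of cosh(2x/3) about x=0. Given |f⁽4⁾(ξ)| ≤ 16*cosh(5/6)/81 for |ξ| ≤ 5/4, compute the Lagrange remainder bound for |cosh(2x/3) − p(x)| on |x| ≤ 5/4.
625*cosh(5/6)/31104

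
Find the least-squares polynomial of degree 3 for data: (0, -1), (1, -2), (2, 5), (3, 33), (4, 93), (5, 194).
-6/7 + (-107/42)x + (-6/7)x² + (11/6)x³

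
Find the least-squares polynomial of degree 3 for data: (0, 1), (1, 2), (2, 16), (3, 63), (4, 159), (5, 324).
65/63 + (19/378)x + (-41/18)x² + (82/27)x³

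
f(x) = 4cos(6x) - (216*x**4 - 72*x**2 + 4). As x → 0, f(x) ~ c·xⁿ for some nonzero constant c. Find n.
6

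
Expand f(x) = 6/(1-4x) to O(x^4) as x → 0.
6 + 24*x + 96*x**2 + 384*x**3 + O(x**4)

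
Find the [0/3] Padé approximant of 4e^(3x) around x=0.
4/(-9*x**3/2 + 9*x**2/2 - 3*x + 1)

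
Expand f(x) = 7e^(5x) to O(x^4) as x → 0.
7 + 35*x + 175*x**2/2 + 875*x**3/6 + O(x**4)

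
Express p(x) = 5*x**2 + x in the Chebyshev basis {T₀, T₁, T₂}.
(5/2)T₀ + T₁ + (5/2)T₂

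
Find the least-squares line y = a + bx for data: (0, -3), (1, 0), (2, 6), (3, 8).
a = -31/10, b = 39/10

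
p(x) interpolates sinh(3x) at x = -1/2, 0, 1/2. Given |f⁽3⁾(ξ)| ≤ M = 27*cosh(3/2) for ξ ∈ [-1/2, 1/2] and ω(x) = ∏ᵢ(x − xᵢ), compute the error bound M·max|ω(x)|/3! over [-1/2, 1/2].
sqrt(3)*cosh(3/2)/8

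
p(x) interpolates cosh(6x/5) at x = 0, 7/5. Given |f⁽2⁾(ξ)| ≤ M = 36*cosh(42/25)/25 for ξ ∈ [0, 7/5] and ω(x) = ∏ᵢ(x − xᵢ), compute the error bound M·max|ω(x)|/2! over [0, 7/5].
441*cosh(42/25)/1250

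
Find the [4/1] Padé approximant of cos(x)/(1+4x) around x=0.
(x**4/24 - x**2/2 + 1)/(4*x + 1)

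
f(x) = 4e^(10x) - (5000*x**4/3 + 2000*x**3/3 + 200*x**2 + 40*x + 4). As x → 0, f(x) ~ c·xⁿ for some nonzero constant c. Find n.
5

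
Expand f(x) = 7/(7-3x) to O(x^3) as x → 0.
1 + 3*x/7 + 9*x**2/49 + O(x**3)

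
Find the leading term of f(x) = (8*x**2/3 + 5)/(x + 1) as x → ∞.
8*x/3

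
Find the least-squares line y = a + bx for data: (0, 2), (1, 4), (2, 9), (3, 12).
a = 3/2, b = 7/2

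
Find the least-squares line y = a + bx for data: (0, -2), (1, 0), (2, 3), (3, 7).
a = -5/2, b = 3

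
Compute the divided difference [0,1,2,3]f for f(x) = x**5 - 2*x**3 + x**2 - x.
23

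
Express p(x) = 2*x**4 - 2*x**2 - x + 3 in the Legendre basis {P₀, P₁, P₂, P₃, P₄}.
(41/15)P₀ - P₁ + (-4/21)P₂ + (16/35)P₄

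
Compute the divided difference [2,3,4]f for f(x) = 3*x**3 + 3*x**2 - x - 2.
30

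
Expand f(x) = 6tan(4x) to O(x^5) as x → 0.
24*x + 128*x**3 + O(x**5)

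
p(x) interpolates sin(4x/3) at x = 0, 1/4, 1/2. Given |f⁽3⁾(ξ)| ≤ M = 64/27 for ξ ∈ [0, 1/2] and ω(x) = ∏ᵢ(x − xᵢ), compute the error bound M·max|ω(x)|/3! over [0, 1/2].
sqrt(3)/729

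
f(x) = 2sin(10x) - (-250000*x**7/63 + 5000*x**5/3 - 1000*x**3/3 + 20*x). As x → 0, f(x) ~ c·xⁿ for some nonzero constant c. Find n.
9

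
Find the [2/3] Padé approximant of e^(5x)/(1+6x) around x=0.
(2525*x**2/1108 + 710*x/277 + 1)/(38525*x**3/3324 - 14025*x**2/1108 + 987*x/277 + 1)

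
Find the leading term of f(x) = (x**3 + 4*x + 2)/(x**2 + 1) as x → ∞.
x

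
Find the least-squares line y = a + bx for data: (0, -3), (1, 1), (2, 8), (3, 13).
a = -7/2, b = 11/2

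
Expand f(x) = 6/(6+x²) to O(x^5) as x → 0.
1 - x**2/6 + x**4/36 + O(x**5)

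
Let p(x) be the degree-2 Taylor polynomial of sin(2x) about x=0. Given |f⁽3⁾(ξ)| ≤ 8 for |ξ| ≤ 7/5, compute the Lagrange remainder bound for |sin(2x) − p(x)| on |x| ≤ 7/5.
1372/375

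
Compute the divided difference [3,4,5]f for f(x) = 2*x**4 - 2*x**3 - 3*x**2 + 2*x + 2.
167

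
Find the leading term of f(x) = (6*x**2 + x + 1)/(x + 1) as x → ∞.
6*x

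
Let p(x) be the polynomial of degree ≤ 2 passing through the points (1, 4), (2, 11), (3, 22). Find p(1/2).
2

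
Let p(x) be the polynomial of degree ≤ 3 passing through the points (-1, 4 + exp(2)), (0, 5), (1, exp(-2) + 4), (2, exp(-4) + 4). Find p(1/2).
(-1 + 9*exp(2) + (73 - exp(2))*exp(4))*exp(-4)/16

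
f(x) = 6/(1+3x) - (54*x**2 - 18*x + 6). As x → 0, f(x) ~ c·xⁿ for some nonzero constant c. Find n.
3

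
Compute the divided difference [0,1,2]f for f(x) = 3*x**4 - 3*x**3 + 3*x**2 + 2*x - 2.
15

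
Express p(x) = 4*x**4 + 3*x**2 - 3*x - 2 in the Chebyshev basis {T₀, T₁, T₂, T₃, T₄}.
T₀ + (-3)T₁ + (7/2)T₂ + (1/2)T₄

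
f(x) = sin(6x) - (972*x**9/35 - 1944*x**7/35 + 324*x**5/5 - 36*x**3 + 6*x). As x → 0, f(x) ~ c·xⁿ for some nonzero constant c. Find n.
11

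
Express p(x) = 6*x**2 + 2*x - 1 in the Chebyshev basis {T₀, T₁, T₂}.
(2)T₀ + (2)T₁ + (3)T₂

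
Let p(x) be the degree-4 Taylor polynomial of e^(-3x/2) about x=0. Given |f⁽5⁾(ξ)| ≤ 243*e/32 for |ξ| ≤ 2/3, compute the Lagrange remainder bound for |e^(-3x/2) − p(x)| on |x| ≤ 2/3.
e/120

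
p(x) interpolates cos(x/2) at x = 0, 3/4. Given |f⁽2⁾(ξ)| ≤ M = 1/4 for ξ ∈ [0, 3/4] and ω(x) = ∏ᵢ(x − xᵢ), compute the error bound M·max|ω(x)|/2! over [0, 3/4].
9/512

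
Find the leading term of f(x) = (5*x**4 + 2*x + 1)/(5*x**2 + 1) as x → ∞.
x**2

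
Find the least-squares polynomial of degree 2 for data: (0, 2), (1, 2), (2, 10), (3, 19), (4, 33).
54/35 + (-27/70)x + (29/14)x²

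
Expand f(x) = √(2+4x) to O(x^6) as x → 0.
sqrt(2) + sqrt(2)*x - sqrt(2)*x**2/2 + sqrt(2)*x**3/2 - 5*sqrt(2)*x**4/8 + 7*sqrt(2)*x**5/8 + O(x**6)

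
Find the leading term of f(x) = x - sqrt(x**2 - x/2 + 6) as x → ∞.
1/4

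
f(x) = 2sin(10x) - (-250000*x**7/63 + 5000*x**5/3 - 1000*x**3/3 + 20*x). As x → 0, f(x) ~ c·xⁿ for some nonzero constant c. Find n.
9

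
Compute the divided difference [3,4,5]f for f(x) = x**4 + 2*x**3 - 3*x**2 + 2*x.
118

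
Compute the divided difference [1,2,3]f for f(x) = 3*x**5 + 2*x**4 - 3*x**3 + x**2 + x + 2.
303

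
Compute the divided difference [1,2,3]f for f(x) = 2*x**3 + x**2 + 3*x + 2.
13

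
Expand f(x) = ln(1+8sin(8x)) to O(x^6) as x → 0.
64*x - 2048*x**2 + 260096*x**3/3 - 12451840*x**4/3 + 635863040*x**5/3 + O(x**6)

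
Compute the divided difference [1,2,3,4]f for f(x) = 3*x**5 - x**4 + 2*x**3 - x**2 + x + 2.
187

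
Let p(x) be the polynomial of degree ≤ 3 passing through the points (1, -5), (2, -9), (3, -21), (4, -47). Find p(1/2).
-33/8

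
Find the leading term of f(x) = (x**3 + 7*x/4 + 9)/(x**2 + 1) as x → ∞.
x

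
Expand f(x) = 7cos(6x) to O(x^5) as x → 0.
7 - 126*x**2 + 378*x**4 + O(x**5)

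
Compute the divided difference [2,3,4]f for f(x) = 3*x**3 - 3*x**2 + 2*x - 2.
24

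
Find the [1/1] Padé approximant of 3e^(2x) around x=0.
(3*x + 3)/(1 - x)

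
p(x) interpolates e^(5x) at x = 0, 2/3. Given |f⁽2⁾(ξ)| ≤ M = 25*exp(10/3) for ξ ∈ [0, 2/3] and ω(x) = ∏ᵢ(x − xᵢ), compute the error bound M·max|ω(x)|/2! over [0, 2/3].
25*exp(10/3)/18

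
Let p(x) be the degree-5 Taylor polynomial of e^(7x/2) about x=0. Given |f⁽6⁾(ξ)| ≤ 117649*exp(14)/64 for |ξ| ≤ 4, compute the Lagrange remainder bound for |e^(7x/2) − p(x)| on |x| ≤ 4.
470596*exp(14)/45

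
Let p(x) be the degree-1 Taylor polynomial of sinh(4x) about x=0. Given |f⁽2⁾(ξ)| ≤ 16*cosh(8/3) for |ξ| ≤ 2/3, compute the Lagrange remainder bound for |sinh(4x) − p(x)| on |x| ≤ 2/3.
32*cosh(8/3)/9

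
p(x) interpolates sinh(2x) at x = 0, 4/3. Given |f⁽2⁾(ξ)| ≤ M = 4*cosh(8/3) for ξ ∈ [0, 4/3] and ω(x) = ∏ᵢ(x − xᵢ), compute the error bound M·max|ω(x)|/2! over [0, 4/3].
8*cosh(8/3)/9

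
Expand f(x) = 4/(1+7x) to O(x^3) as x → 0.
4 - 28*x + 196*x**2 + O(x**3)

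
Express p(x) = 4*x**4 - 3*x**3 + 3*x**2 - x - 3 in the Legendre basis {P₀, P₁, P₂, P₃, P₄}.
(-6/5)P₀ + (-14/5)P₁ + (30/7)P₂ + (-6/5)P₃ + (32/35)P₄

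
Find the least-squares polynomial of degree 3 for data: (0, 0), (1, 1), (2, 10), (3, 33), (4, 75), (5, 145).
-11/126 + (-31/108)x + (67/126)x² + (115/108)x³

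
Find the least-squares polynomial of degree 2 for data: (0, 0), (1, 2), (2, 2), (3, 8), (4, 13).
11/35 + (-8/35)x + (6/7)x²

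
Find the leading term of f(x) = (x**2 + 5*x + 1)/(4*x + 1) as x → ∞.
x/4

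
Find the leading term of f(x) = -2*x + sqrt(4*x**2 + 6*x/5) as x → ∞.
3/10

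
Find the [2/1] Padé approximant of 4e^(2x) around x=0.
(8*x**2/3 + 16*x/3 + 4)/(1 - 2*x/3)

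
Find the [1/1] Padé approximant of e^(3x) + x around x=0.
(23*x/8 + 1)/(1 - 9*x/8)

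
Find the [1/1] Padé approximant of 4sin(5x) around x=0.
20*x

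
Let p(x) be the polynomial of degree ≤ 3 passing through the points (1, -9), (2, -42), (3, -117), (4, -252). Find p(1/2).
-21/8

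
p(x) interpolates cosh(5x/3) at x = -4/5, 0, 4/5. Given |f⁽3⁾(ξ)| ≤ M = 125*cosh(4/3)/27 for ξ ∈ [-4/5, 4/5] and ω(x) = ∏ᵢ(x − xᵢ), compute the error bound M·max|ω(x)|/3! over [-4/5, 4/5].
64*sqrt(3)*cosh(4/3)/729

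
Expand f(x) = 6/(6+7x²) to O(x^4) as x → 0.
1 - 7*x**2/6 + O(x**4)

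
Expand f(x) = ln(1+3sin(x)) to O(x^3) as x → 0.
3*x - 9*x**2/2 + O(x**3)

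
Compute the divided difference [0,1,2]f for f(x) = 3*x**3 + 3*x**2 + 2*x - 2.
12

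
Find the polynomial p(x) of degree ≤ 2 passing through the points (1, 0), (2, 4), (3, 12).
2*x**2 - 2*x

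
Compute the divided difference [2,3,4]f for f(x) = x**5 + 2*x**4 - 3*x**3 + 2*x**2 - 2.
370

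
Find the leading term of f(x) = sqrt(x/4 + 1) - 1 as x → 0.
x/8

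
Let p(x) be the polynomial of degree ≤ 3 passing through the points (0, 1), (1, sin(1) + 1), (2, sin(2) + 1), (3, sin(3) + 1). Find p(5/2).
-5*sin(1)/16 + 5*sin(3)/16 + 15*sin(2)/16 + 1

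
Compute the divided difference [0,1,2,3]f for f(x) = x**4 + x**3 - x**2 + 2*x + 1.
7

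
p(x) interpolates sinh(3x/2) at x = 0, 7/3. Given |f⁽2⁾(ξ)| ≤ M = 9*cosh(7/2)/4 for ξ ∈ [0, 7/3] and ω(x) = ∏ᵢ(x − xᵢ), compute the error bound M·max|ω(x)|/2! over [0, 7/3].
49*cosh(7/2)/32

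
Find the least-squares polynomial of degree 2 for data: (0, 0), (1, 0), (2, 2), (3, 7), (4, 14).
1/35 + (-19/14)x + (17/14)x²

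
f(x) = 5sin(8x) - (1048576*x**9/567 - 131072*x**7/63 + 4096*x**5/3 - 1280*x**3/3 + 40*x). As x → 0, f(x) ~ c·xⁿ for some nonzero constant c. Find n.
11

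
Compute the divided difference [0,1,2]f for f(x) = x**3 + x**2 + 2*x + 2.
4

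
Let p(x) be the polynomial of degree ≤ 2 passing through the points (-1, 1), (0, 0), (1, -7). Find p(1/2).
-11/4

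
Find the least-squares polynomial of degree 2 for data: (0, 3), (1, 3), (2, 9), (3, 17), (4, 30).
14/5 + (-6/5)x + (2)x²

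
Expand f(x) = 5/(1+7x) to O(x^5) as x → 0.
5 - 35*x + 245*x**2 - 1715*x**3 + 12005*x**4 + O(x**5)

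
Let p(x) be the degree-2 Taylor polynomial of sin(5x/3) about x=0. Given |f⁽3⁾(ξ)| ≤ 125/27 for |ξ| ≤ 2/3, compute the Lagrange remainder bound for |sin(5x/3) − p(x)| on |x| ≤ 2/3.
500/2187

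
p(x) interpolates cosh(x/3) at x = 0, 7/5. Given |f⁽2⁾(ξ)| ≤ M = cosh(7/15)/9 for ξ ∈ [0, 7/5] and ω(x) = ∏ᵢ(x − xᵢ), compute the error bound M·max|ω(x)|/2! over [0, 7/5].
49*cosh(7/15)/1800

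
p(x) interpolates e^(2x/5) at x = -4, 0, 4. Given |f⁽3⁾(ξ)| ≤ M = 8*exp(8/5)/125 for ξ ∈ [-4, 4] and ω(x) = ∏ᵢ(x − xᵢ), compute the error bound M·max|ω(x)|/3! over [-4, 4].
512*sqrt(3)*exp(8/5)/3375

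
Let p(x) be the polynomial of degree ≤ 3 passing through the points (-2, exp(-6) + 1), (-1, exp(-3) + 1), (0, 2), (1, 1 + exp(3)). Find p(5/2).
(-35 + 135*exp(3) + (-173 + 105*exp(3))*exp(6))*exp(-6)/16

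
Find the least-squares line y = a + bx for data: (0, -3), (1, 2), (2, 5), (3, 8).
a = -12/5, b = 18/5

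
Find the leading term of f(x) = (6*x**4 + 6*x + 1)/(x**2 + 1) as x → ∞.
6*x**2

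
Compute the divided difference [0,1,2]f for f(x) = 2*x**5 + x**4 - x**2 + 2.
36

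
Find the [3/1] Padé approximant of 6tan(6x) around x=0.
432*x**3 + 36*x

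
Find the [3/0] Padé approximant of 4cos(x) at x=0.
4 - 2*x**2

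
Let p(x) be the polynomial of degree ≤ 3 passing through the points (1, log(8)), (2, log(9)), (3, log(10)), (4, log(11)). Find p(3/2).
-5*log(10)/16 + log(11)/16 + 15*log(2)/16 + 15*log(3)/8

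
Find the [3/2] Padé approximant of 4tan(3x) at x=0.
(-36*x**3/5 + 12*x)/(1 - 18*x**2/5)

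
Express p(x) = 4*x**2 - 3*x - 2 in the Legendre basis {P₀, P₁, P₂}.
(-2/3)P₀ + (-3)P₁ + (8/3)P₂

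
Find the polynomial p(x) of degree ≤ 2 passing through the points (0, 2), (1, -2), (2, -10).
-2*x**2 - 2*x + 2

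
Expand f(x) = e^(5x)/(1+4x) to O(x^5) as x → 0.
1 + x + 17*x**2/2 - 79*x**3/6 + 1889*x**4/24 + O(x**5)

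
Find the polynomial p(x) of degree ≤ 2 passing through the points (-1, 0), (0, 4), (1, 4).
-2*x**2 + 2*x + 4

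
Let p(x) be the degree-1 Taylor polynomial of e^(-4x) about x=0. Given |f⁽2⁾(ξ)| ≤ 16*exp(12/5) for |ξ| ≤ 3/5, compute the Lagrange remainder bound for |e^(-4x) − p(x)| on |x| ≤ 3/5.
72*exp(12/5)/25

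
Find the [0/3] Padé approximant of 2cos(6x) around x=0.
2/(18*x**2 + 1)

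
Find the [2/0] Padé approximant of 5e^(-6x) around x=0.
90*x**2 - 30*x + 5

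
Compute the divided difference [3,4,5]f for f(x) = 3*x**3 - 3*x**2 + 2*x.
33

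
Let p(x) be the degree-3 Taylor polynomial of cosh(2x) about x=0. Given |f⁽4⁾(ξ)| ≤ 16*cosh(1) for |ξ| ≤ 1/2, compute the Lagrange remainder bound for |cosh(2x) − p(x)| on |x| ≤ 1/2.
cosh(1)/24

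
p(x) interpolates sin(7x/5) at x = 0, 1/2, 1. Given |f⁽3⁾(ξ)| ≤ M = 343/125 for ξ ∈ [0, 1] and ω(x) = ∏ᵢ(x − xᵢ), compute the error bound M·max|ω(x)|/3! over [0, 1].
343*sqrt(3)/27000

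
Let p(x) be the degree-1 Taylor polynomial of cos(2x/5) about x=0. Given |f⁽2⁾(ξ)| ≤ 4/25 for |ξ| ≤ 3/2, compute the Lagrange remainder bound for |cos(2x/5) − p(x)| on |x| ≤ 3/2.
9/50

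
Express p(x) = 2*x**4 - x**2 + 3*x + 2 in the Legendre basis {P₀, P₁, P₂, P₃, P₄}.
(31/15)P₀ + (3)P₁ + (10/21)P₂ + (16/35)P₄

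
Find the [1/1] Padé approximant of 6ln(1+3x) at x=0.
18*x/(3*x/2 + 1)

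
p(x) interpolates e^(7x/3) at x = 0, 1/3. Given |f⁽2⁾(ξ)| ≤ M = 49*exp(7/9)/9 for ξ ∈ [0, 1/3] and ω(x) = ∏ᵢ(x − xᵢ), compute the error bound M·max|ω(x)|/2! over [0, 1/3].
49*exp(7/9)/648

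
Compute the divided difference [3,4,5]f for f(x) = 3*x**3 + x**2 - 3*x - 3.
37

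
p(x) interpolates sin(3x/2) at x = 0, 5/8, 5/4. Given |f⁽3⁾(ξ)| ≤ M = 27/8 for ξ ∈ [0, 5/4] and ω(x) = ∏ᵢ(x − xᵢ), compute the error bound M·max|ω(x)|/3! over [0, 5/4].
125*sqrt(3)/4096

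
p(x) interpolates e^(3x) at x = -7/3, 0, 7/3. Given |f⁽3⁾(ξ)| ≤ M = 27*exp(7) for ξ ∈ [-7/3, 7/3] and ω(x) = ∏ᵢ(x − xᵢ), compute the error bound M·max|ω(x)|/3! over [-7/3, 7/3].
343*sqrt(3)*exp(7)/27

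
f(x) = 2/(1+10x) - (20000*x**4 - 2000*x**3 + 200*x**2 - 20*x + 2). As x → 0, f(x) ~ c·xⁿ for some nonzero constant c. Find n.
5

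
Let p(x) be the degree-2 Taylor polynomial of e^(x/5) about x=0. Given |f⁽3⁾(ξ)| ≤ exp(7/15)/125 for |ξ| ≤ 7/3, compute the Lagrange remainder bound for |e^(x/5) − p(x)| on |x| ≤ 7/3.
343*exp(7/15)/20250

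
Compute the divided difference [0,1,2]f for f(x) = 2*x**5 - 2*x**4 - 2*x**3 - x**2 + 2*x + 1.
9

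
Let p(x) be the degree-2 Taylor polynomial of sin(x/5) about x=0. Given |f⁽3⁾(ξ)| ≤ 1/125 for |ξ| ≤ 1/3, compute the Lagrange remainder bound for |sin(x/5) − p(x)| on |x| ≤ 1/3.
1/20250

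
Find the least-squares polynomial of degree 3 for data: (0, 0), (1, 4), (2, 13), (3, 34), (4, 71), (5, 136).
-17/126 + (3515/756)x + (-173/126)x² + (127/108)x³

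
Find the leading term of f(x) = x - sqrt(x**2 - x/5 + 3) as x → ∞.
1/10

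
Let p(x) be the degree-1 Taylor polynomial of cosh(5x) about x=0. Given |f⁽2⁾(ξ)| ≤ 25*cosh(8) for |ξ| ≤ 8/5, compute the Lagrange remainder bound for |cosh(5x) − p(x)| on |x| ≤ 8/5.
32*cosh(8)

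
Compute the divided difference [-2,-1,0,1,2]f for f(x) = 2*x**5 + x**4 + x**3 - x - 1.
1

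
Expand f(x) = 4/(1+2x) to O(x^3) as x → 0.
4 - 8*x + 16*x**2 + O(x**3)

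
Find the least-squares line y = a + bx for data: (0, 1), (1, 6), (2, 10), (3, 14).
a = 13/10, b = 43/10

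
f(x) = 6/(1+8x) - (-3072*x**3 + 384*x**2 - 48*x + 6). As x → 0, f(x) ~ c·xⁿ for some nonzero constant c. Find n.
4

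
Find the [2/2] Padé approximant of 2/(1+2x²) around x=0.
2/(2*x**2 + 1)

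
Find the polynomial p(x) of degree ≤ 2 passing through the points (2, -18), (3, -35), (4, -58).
-3*x**2 - 2*x - 2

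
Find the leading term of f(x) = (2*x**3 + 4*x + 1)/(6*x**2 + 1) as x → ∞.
x/3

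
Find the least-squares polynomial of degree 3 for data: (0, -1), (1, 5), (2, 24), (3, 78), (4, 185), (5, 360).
-47/63 + (643/189)x + (-53/36)x² + (329/108)x³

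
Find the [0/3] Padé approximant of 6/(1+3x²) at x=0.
6/(3*x**2 + 1)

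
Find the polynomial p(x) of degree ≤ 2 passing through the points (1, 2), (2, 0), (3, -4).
-x**2 + x + 2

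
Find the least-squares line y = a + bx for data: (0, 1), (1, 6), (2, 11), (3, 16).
a = 1, b = 5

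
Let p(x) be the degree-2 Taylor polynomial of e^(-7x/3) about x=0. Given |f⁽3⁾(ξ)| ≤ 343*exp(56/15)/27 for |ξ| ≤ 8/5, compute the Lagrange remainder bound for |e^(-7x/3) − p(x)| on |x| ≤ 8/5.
87808*exp(56/15)/10125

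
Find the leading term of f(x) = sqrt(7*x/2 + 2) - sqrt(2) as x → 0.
7*sqrt(2)*x/8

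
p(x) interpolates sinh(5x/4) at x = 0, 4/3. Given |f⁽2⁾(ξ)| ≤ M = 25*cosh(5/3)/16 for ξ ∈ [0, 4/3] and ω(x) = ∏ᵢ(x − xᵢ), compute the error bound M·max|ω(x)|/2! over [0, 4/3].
25*cosh(5/3)/72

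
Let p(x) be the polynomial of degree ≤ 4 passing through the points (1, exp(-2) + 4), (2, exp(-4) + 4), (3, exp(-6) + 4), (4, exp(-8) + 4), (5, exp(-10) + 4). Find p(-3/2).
(-8580*exp(6) - 5460*exp(2) + 1155 + 10010*exp(4) + 3003*exp(8) + 512*exp(10))*exp(-10)/128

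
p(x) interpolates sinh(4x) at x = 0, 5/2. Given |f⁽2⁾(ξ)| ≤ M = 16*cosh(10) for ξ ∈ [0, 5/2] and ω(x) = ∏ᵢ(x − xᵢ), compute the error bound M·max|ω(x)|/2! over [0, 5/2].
25*cosh(10)/2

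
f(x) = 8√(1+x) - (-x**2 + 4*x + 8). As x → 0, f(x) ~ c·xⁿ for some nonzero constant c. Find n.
3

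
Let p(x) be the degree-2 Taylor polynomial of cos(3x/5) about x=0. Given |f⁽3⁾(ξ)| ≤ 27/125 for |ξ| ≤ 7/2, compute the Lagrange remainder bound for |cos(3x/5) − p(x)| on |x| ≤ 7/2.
3087/2000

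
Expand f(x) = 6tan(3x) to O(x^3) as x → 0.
18*x + O(x**3)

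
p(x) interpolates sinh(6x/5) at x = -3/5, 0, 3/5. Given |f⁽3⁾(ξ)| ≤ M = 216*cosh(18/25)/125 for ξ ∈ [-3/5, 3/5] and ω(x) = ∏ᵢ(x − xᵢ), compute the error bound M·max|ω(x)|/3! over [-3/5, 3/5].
216*sqrt(3)*cosh(18/25)/15625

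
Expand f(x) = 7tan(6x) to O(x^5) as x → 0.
42*x + 504*x**3 + O(x**5)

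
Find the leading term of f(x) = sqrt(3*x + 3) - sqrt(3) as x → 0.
sqrt(3)*x/2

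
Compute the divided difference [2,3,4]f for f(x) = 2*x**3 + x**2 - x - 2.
19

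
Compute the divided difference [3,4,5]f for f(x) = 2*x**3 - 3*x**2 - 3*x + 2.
21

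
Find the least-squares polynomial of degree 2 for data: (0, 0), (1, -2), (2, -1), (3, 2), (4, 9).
2/35 + (-123/35)x + (10/7)x²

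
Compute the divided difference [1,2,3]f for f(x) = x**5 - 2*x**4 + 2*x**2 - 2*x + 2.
42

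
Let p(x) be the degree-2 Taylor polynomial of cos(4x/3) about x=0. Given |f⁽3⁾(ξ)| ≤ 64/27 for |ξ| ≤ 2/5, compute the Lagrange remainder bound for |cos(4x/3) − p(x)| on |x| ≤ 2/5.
256/10125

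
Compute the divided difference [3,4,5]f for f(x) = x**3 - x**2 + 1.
11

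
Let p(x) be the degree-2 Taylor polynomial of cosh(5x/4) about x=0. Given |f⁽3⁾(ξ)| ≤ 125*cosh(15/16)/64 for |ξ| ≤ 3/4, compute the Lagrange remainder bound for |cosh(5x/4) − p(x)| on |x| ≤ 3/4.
1125*cosh(15/16)/8192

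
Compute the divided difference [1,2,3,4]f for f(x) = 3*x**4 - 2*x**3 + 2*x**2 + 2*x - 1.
28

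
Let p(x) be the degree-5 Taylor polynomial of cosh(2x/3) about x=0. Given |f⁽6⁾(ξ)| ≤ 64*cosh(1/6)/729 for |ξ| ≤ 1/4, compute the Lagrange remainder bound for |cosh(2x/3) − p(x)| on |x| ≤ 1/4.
cosh(1/6)/33592320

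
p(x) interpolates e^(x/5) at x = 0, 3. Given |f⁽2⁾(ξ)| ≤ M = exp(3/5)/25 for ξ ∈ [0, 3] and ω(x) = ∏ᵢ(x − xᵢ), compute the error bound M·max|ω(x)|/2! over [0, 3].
9*exp(3/5)/200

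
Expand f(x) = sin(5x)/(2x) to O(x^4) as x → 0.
5/2 - 125*x**2/12 + O(x**4)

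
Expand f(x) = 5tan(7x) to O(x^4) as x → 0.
35*x + 1715*x**3/3 + O(x**4)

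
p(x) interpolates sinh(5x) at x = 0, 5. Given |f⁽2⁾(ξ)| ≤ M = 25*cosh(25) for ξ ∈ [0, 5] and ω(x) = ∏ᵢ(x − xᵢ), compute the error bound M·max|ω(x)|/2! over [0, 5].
625*cosh(25)/8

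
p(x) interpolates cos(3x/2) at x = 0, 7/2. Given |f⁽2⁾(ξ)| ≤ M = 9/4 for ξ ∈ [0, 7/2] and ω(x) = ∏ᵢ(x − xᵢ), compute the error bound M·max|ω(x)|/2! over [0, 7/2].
441/128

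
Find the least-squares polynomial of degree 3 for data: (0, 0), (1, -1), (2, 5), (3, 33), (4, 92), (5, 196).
5/63 + (-569/378)x + (-481/252)x² + (217/108)x³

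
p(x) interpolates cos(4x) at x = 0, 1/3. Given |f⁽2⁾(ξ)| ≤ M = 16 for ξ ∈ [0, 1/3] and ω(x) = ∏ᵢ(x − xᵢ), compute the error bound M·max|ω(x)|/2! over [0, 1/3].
2/9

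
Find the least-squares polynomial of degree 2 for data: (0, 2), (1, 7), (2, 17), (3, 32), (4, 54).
76/35 + (123/70)x + (39/14)x²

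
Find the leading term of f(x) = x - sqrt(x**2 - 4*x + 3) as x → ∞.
2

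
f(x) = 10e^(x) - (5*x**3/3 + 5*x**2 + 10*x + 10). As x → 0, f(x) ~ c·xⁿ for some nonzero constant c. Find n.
4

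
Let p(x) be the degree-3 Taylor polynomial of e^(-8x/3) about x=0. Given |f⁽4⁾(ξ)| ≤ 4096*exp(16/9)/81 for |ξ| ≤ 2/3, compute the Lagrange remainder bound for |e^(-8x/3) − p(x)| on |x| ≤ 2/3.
8192*exp(16/9)/19683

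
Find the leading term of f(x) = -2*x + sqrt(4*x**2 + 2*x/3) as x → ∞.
1/6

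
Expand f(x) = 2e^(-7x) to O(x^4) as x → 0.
2 - 14*x + 49*x**2 - 343*x**3/3 + O(x**4)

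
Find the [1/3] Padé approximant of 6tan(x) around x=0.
6*x/(1 - x**2/3)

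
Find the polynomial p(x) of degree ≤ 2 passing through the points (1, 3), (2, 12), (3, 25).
2*x**2 + 3*x - 2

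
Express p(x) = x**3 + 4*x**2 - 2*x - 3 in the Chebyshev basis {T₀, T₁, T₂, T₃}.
-T₀ + (-5/4)T₁ + (2)T₂ + (1/4)T₃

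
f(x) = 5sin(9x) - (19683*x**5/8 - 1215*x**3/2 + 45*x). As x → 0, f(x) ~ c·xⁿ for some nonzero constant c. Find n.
7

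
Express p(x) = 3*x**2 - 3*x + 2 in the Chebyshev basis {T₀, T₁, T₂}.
(7/2)T₀ + (-3)T₁ + (3/2)T₂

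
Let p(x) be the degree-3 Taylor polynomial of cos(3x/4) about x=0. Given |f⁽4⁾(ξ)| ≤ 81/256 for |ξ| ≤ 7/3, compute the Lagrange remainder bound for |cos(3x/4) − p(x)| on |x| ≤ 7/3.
2401/6144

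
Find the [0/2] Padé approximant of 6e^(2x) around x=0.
6/(2*x**2 - 2*x + 1)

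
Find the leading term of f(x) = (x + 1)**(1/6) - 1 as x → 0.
x/6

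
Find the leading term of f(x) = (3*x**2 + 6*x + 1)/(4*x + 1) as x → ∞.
3*x/4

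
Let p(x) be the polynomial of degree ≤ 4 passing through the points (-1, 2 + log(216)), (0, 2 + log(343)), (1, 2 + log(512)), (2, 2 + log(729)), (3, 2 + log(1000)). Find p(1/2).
2 + log(448*2**(9/32)*3**(121/128)*5**(9/128)*7**(13/32)/9)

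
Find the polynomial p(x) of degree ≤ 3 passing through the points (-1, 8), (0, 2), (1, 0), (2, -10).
-2*x**3 + 2*x**2 - 2*x + 2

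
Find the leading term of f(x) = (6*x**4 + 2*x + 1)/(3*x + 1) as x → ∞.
2*x**3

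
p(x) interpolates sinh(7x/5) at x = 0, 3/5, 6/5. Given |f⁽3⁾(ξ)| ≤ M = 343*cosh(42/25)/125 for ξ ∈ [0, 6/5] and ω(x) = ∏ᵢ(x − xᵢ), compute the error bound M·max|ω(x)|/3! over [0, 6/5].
343*sqrt(3)*cosh(42/25)/15625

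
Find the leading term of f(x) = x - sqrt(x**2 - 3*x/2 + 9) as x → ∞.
3/4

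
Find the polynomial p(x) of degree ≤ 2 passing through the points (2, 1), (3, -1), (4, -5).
-x**2 + 3*x - 1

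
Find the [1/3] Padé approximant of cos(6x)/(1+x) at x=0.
(1 - 15*x)/(-252*x**3 + 3*x**2 - 14*x + 1)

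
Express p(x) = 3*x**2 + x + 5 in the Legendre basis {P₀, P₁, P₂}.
(6)P₀ + P₁ + (2)P₂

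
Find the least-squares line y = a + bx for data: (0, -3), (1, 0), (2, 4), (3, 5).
a = -27/10, b = 14/5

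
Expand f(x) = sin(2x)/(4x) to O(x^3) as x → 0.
1/2 - x**2/3 + O(x**3)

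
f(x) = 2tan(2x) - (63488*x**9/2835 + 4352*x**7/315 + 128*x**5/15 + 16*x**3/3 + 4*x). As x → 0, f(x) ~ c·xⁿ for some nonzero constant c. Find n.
11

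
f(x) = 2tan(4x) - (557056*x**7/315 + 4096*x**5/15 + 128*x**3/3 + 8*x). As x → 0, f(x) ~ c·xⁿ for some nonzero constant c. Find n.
9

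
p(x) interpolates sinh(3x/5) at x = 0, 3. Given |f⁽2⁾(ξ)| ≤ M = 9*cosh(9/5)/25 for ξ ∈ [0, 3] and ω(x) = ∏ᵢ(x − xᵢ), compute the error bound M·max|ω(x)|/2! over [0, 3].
81*cosh(9/5)/200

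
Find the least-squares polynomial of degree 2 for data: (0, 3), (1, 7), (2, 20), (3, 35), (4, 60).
101/35 + (57/35)x + (22/7)x²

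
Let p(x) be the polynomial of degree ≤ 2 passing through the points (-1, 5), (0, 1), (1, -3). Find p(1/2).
-1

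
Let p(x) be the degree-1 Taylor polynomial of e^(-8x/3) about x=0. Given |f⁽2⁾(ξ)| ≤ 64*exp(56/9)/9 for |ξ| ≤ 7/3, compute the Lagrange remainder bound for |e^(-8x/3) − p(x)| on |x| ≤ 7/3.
1568*exp(56/9)/81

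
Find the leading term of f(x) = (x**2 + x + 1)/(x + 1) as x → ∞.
x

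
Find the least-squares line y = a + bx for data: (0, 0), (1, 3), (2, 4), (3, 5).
a = 3/5, b = 8/5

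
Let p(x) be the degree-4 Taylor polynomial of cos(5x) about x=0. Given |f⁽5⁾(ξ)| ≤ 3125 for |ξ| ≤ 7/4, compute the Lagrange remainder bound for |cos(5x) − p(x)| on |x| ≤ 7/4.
10504375/24576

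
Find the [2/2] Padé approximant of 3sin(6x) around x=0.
18*x/(6*x**2 + 1)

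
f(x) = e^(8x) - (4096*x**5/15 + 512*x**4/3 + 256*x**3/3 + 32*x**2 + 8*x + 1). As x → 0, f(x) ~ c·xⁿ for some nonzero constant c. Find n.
6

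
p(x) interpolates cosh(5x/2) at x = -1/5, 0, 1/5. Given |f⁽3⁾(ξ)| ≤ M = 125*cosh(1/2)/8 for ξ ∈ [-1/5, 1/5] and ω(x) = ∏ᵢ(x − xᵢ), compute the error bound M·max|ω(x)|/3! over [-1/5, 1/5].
sqrt(3)*cosh(1/2)/216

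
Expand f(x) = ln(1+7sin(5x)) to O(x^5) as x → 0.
35*x - 1225*x**2/2 + 84875*x**3/6 - 4440625*x**4/12 + O(x**5)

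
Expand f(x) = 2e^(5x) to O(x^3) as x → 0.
2 + 10*x + 25*x**2 + O(x**3)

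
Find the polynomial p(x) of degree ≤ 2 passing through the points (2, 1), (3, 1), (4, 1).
1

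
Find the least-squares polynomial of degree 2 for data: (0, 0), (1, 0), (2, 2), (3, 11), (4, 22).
1/7 + (-39/14)x + (29/14)x²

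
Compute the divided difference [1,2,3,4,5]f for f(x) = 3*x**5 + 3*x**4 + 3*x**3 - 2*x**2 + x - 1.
48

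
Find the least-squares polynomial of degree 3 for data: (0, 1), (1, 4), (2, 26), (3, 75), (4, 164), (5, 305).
5/6 + (-281/252)x + (247/84)x² + (17/9)x³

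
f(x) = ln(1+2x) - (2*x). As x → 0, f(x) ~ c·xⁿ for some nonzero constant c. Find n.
2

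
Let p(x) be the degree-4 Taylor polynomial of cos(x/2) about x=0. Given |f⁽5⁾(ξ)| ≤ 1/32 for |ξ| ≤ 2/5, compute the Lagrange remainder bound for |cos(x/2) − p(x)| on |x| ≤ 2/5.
1/375000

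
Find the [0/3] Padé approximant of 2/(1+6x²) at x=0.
2/(6*x**2 + 1)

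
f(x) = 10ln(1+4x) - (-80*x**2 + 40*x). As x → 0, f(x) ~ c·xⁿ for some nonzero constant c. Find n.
3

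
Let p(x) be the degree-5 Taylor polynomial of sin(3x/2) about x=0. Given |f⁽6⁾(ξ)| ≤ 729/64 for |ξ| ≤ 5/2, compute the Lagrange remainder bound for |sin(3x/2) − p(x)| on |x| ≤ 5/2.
253125/65536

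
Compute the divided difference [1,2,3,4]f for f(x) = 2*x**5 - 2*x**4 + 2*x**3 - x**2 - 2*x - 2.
112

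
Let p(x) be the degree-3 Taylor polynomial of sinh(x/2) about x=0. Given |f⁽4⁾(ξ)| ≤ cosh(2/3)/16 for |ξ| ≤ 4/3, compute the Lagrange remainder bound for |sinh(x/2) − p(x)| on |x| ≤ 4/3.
2*cosh(2/3)/243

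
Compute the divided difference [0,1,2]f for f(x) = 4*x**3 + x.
12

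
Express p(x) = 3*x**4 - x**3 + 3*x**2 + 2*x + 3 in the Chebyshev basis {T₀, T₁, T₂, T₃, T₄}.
(45/8)T₀ + (5/4)T₁ + (3)T₂ + (-1/4)T₃ + (3/8)T₄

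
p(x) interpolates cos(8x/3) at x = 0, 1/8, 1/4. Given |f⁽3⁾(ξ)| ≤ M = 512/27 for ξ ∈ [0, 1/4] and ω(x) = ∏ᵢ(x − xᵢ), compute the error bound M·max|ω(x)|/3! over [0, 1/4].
sqrt(3)/729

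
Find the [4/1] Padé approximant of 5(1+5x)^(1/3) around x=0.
(3125*x**4/243 - 1000*x**3/81 + 50*x**2/3 + 80*x/3 + 5)/(11*x/3 + 1)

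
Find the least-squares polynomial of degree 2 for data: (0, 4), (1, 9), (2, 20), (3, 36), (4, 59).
142/35 + (139/70)x + (41/14)x²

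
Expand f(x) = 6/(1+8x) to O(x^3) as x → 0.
6 - 48*x + 384*x**2 + O(x**3)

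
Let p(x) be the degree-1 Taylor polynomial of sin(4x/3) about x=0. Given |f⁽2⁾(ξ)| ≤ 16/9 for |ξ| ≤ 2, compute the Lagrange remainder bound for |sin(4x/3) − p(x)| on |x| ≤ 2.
32/9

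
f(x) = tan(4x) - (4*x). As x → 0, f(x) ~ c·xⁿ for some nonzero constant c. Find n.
3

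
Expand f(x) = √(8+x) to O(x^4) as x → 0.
2*sqrt(2) + sqrt(2)*x/8 - sqrt(2)*x**2/256 + sqrt(2)*x**3/4096 + O(x**4)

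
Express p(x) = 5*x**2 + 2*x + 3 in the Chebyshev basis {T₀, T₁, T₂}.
(11/2)T₀ + (2)T₁ + (5/2)T₂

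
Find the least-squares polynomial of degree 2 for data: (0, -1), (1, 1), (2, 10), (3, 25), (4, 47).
-36/35 + (-8/7)x + (23/7)x²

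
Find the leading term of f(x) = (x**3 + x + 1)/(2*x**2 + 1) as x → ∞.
x/2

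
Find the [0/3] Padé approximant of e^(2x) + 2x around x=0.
1/(-148*x**3/3 + 14*x**2 - 4*x + 1)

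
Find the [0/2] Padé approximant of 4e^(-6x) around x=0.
4/(18*x**2 + 6*x + 1)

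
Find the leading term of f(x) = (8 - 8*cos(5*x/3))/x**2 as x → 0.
100/9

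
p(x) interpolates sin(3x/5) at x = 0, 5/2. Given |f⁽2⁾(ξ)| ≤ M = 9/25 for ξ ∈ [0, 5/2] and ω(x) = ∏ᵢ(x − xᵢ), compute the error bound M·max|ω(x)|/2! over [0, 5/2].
9/32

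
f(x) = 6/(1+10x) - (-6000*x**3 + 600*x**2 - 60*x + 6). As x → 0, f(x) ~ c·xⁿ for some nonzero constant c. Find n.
4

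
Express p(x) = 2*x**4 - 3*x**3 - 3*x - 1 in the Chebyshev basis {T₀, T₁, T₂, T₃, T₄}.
(-1/4)T₀ + (-21/4)T₁ + T₂ + (-3/4)T₃ + (1/4)T₄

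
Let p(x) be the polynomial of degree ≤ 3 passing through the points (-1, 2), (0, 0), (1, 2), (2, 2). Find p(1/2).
7/8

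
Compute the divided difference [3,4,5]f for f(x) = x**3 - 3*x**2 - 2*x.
9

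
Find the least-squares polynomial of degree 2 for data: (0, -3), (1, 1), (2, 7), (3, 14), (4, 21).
-16/5 + (41/10)x + (1/2)x²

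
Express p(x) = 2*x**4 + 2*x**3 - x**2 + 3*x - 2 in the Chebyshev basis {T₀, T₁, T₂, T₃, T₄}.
(-7/4)T₀ + (9/2)T₁ + (1/2)T₂ + (1/2)T₃ + (1/4)T₄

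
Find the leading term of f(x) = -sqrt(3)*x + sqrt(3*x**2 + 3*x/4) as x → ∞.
sqrt(3)/8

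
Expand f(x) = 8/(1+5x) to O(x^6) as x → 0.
8 - 40*x + 200*x**2 - 1000*x**3 + 5000*x**4 - 25000*x**5 + O(x**6)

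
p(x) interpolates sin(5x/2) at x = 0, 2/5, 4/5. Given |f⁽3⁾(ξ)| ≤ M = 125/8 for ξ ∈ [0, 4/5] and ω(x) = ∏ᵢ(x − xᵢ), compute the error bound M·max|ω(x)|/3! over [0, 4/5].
sqrt(3)/27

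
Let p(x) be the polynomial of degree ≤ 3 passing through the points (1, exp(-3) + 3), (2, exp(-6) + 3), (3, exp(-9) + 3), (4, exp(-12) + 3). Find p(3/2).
(-5*exp(3) + 1 + 15*exp(6) + 5*exp(9) + 48*exp(12))*exp(-12)/16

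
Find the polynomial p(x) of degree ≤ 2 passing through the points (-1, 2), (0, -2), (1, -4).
x**2 - 3*x - 2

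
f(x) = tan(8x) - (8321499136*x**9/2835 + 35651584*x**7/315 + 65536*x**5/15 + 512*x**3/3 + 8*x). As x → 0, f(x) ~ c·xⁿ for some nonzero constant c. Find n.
11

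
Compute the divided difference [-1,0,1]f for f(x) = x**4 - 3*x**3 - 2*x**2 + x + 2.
-1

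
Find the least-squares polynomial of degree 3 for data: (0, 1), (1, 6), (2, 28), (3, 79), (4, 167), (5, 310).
53/63 + (517/378)x + (137/63)x² + (107/54)x³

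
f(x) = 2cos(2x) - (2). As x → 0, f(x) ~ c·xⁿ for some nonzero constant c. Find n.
2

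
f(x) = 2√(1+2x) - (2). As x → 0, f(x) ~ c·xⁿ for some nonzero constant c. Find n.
1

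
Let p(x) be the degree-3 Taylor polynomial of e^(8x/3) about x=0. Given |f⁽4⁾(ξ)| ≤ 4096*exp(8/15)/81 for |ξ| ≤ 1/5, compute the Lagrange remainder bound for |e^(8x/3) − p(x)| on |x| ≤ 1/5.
512*exp(8/15)/151875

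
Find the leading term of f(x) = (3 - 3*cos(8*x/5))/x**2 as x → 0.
96/25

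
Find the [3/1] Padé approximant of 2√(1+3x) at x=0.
(-27*x**3/32 + 27*x**2/8 + 27*x/4 + 2)/(15*x/8 + 1)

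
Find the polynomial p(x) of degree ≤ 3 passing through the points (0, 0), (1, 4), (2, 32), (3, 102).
3*x**3 + 3*x**2 - 2*x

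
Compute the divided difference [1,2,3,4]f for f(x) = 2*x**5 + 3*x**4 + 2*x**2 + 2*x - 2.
160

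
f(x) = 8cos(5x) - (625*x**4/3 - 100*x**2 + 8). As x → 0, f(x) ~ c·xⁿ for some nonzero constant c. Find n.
6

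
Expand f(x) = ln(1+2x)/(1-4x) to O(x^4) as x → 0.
2*x + 6*x**2 + 80*x**3/3 + O(x**4)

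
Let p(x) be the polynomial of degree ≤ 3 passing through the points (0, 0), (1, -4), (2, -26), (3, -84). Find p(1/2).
-7/8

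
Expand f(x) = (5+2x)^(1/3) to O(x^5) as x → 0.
5**(1/3) + 2*5**(1/3)*x/15 - 4*5**(1/3)*x**2/225 + 8*5**(1/3)*x**3/2025 - 32*5**(1/3)*x**4/30375 + O(x**5)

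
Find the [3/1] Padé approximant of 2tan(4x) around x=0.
128*x**3/3 + 8*x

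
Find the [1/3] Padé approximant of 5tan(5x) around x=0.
25*x/(1 - 25*x**2/3)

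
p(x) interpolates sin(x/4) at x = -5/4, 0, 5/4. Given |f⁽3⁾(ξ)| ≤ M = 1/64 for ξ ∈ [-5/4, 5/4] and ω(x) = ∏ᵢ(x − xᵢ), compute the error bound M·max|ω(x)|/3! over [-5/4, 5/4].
125*sqrt(3)/110592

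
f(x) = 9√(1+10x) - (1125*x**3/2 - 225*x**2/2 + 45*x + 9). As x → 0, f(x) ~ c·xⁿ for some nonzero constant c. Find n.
4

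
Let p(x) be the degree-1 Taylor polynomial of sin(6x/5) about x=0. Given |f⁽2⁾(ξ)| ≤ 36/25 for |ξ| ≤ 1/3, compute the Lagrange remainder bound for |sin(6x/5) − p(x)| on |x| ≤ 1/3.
2/25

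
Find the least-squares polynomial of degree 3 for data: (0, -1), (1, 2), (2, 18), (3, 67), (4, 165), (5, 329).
-55/63 + (200/189)x + (-379/252)x² + (313/108)x³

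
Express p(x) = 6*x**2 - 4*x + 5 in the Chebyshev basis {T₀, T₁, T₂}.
(8)T₀ + (-4)T₁ + (3)T₂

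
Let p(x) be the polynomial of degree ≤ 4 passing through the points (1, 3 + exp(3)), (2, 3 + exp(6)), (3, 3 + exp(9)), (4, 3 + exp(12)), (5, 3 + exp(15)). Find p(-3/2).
-1365*exp(12)/32 - 2145*exp(6)/32 + 3 + 3003*exp(3)/128 + 5005*exp(9)/64 + 1155*exp(15)/128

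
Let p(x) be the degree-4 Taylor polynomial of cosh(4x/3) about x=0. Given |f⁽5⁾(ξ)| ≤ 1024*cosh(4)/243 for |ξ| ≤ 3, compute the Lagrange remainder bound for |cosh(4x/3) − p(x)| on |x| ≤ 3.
128*cosh(4)/15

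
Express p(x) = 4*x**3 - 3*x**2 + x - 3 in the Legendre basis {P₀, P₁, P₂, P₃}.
(-4)P₀ + (17/5)P₁ + (-2)P₂ + (8/5)P₃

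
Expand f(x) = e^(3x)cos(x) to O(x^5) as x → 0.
1 + 3*x + 4*x**2 + 3*x**3 + 7*x**4/6 + O(x**5)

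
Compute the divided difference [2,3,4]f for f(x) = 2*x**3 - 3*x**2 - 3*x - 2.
15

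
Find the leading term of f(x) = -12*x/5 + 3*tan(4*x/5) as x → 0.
64*x**3/125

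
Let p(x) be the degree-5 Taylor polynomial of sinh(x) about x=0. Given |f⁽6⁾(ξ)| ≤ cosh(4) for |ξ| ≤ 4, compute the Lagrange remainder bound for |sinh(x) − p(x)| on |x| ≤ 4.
256*cosh(4)/45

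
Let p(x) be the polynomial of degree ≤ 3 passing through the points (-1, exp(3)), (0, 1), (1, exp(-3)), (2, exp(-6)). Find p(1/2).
((9 - exp(3))*exp(6) - 1 + 9*exp(3))*exp(-6)/16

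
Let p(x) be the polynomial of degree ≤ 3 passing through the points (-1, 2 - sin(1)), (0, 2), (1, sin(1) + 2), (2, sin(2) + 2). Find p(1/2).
-sin(2)/16 + 5*sin(1)/8 + 2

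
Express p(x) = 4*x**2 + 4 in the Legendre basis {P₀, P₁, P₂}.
(16/3)P₀ + (8/3)P₂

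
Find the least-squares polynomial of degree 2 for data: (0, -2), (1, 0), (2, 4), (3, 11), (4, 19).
-72/35 + (71/70)x + (15/14)x²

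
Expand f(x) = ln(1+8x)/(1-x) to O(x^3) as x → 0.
8*x - 24*x**2 + O(x**3)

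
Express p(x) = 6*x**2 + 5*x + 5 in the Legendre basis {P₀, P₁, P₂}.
(7)P₀ + (5)P₁ + (4)P₂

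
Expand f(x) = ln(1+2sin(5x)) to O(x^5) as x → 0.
10*x - 50*x**2 + 875*x**3/3 - 6250*x**4/3 + O(x**5)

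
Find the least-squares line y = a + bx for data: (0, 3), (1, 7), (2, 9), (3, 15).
a = 14/5, b = 19/5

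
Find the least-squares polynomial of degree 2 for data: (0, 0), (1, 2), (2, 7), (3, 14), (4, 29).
2/5 - x + (2)x²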